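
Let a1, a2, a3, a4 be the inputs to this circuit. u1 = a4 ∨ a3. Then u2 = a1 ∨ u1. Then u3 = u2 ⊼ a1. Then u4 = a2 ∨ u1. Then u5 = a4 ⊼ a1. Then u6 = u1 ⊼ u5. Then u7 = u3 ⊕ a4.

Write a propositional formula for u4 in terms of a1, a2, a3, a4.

a2 ∨ (a4 ∨ a3)

u1 = a4 ∨ a3
u4 = a2 ∨ u1 = a2 ∨ (a4 ∨ a3)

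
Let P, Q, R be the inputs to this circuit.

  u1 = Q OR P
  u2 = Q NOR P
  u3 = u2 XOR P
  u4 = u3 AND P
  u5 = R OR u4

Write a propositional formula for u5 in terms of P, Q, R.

R OR (((Q NOR P) XOR P) AND P)

u2 = Q NOR P
u3 = u2 XOR P = (Q NOR P) XOR P
u4 = u3 AND P = ((Q NOR P) XOR P) AND P
u5 = R OR u4 = R OR (((Q NOR P) XOR P) AND P)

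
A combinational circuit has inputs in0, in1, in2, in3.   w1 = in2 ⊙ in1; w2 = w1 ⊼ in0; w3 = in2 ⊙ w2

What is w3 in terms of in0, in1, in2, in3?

in2 ⊙ ((in2 ⊙ in1) ⊼ in0)

w1 = in2 ⊙ in1
w2 = w1 ⊼ in0 = (in2 ⊙ in1) ⊼ in0
w3 = in2 ⊙ w2 = in2 ⊙ ((in2 ⊙ in1) ⊼ in0)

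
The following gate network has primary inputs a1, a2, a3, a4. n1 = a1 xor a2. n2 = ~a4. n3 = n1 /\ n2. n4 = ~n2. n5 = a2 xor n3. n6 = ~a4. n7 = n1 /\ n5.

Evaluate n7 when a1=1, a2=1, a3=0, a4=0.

n1 = 1 xor 1 = 0
n2 = ~0 = 1
n3 = 0 /\ 1 = 0
n5 = 1 xor 0 = 1
n7 = 0 /\ 1 = 0

0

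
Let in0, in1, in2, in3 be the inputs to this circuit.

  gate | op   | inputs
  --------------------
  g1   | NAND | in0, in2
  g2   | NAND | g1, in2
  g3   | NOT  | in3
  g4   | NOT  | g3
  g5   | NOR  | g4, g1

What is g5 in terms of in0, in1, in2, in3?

g1 = in0 NAND in2
g3 = NOT in3
g4 = NOT g3 = NOT NOT in3
g5 = g4 NOR g1 = NOT NOT in3 NOR (in0 NAND in2)

NOT NOT in3 NOR (in0 NAND in2)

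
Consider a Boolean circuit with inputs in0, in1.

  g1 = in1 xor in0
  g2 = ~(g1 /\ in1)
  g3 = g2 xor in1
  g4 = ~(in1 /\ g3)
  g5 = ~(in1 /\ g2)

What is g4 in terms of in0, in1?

g1 = in1 xor in0
g2 = ~(g1 /\ in1) = ~((in1 xor in0) /\ in1)
g3 = g2 xor in1 = (~((in1 xor in0) /\ in1)) xor in1
g4 = ~(in1 /\ g3) = ~(in1 /\ ((~((in1 xor in0) /\ in1)) xor in1))

~(in1 /\ ((~((in1 xor in0) /\ in1)) xor in1))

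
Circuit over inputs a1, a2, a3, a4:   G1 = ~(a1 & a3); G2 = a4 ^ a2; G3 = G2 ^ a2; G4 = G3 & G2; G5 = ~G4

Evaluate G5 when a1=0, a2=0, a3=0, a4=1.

0

G2 = 1 ^ 0 = 1
G3 = 1 ^ 0 = 1
G4 = 1 & 1 = 1
G5 = ~1 = 0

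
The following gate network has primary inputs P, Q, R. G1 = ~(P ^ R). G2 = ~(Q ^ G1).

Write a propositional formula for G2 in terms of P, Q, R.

~(Q ^ (~(P ^ R)))

G1 = ~(P ^ R)
G2 = ~(Q ^ G1) = ~(Q ^ (~(P ^ R)))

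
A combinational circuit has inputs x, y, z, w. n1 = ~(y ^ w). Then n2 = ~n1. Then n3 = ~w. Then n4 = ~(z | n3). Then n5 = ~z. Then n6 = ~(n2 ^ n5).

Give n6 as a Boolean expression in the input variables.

n1 = ~(y ^ w)
n2 = ~n1 = ~(~(y ^ w))
n5 = ~z
n6 = ~(n2 ^ n5) = ~(~(~(y ^ w)) ^ ~z)

~(~(~(y ^ w)) ^ ~z)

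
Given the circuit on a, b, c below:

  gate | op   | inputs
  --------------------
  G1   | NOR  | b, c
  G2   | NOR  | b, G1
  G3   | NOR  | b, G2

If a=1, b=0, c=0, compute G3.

1

G1 = 0 NOR 0 = 1
G2 = 0 NOR 1 = 0
G3 = 0 NOR 0 = 1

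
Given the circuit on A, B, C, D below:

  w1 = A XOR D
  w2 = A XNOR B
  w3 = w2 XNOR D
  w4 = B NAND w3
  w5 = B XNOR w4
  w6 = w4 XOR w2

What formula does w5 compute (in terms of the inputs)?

B XNOR (B NAND ((A XNOR B) XNOR D))

w2 = A XNOR B
w3 = w2 XNOR D = (A XNOR B) XNOR D
w4 = B NAND w3 = B NAND ((A XNOR B) XNOR D)
w5 = B XNOR w4 = B XNOR (B NAND ((A XNOR B) XNOR D))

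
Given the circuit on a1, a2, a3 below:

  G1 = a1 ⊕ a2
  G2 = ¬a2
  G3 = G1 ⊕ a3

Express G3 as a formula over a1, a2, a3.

(a1 ⊕ a2) ⊕ a3

G1 = a1 ⊕ a2
G3 = G1 ⊕ a3 = (a1 ⊕ a2) ⊕ a3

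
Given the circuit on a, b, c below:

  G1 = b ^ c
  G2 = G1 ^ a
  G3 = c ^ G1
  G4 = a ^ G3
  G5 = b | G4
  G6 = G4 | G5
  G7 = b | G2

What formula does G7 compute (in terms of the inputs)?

G1 = b ^ c
G2 = G1 ^ a = (b ^ c) ^ a
G7 = b | G2 = b | ((b ^ c) ^ a)

b | ((b ^ c) ^ a)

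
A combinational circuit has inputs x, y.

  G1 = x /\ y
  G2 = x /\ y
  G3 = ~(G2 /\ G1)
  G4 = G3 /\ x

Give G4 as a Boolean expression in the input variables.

(~((x /\ y) /\ (x /\ y))) /\ x

G1 = x /\ y
G2 = x /\ y
G3 = ~(G2 /\ G1) = ~((x /\ y) /\ (x /\ y))
G4 = G3 /\ x = (~((x /\ y) /\ (x /\ y))) /\ x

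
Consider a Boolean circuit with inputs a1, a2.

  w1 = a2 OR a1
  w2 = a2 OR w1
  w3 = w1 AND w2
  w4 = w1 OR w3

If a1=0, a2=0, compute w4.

0

w1 = 0 OR 0 = 0
w2 = 0 OR 0 = 0
w3 = 0 AND 0 = 0
w4 = 0 OR 0 = 0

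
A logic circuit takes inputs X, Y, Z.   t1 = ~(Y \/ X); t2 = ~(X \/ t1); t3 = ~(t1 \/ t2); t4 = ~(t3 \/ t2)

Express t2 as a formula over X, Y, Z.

t1 = ~(Y \/ X)
t2 = ~(X \/ t1) = ~(X \/ (~(Y \/ X)))

~(X \/ (~(Y \/ X)))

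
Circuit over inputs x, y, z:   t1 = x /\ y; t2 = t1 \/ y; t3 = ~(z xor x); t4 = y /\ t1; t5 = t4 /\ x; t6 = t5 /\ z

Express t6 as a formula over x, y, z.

t1 = x /\ y
t4 = y /\ t1 = y /\ (x /\ y)
t5 = t4 /\ x = (y /\ (x /\ y)) /\ x
t6 = t5 /\ z = ((y /\ (x /\ y)) /\ x) /\ z

((y /\ (x /\ y)) /\ x) /\ z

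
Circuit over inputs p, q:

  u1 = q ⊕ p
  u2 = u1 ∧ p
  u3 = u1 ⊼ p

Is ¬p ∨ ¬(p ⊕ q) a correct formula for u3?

u1 = q ⊕ p
u3 = u1 ⊼ p = (q ⊕ p) ⊼ p
At p=1, q=0: circuit gives 0, formula gives 0.
At p=0, q=0: circuit gives 1, formula gives 1.
Agrees on all 4 inputs.

Yes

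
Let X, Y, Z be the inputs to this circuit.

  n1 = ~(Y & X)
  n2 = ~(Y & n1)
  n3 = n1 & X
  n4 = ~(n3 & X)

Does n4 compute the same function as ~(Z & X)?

n1 = ~(Y & X)
n3 = n1 & X = (~(Y & X)) & X
n4 = ~(n3 & X) = ~(((~(Y & X)) & X) & X)
At X=1, Y=0, Z=0: circuit gives 0, formula gives 1.

No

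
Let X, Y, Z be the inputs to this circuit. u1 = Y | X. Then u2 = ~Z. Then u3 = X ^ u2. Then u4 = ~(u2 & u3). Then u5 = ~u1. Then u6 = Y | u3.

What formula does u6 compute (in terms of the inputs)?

Y | (X ^ ~Z)

u2 = ~Z
u3 = X ^ u2 = X ^ ~Z
u6 = Y | u3 = Y | (X ^ ~Z)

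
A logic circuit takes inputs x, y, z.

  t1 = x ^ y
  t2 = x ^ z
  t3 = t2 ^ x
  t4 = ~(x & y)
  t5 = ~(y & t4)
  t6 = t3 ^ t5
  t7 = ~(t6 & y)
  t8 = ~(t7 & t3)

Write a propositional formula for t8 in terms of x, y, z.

t2 = x ^ z
t3 = t2 ^ x = (x ^ z) ^ x
t4 = ~(x & y)
t5 = ~(y & t4) = ~(y & (~(x & y)))
t6 = t3 ^ t5 = ((x ^ z) ^ x) ^ (~(y & (~(x & y))))
t7 = ~(t6 & y) = ~((((x ^ z) ^ x) ^ (~(y & (~(x & y))))) & y)
t8 = ~(t7 & t3) = ~((~((((x ^ z) ^ x) ^ (~(y & (~(x & y))))) & y)) & ((x ^ z) ^ x))

~((~((((x ^ z) ^ x) ^ (~(y & (~(x & y))))) & y)) & ((x ^ z) ^ x))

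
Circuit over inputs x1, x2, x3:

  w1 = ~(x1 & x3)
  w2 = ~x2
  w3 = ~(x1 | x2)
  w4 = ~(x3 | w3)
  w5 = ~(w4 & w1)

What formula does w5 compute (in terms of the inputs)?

~((~(x3 | (~(x1 | x2)))) & (~(x1 & x3)))

w1 = ~(x1 & x3)
w3 = ~(x1 | x2)
w4 = ~(x3 | w3) = ~(x3 | (~(x1 | x2)))
w5 = ~(w4 & w1) = ~((~(x3 | (~(x1 | x2)))) & (~(x1 & x3)))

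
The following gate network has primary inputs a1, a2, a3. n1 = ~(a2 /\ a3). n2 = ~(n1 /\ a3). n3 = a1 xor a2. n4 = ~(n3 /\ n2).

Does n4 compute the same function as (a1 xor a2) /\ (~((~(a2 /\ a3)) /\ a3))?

No

n1 = ~(a2 /\ a3)
n2 = ~(n1 /\ a3) = ~((~(a2 /\ a3)) /\ a3)
n3 = a1 xor a2
n4 = ~(n3 /\ n2) = ~((a1 xor a2) /\ (~((~(a2 /\ a3)) /\ a3)))
At a1=0, a2=0, a3=0: circuit gives 1, formula gives 0.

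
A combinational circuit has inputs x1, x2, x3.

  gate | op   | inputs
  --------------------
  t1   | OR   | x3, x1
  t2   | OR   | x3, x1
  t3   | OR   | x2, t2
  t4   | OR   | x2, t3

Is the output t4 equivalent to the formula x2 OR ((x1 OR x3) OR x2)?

t2 = x3 OR x1
t3 = x2 OR t2 = x2 OR (x3 OR x1)
t4 = x2 OR t3 = x2 OR (x2 OR (x3 OR x1))
At x1=0, x2=0, x3=0: circuit gives 0, formula gives 0.
At x1=0, x2=0, x3=1: circuit gives 1, formula gives 1.
Agrees on all 8 inputs.

Yes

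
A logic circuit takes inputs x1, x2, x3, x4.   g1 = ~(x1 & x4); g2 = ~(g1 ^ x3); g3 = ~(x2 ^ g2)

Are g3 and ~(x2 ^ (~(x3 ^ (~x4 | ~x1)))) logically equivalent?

g1 = ~(x1 & x4)
g2 = ~(g1 ^ x3) = ~((~(x1 & x4)) ^ x3)
g3 = ~(x2 ^ g2) = ~(x2 ^ (~((~(x1 & x4)) ^ x3)))
At x1=0, x2=0, x3=1, x4=0: circuit gives 0, formula gives 0.
At x1=0, x2=0, x3=0, x4=0: circuit gives 1, formula gives 1.
Agrees on all 16 inputs.

Yes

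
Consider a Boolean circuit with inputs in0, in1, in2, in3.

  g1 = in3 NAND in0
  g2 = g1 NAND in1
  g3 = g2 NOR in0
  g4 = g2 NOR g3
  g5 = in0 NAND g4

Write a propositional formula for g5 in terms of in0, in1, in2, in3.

g1 = in3 NAND in0
g2 = g1 NAND in1 = (in3 NAND in0) NAND in1
g3 = g2 NOR in0 = ((in3 NAND in0) NAND in1) NOR in0
g4 = g2 NOR g3 = ((in3 NAND in0) NAND in1) NOR (((in3 NAND in0) NAND in1) NOR in0)
g5 = in0 NAND g4 = in0 NAND (((in3 NAND in0) NAND in1) NOR (((in3 NAND in0) NAND in1) NOR in0))

in0 NAND (((in3 NAND in0) NAND in1) NOR (((in3 NAND in0) NAND in1) NOR in0))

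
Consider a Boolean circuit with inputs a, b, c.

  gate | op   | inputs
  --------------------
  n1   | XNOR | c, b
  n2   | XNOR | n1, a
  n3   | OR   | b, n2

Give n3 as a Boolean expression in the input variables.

n1 = c XNOR b
n2 = n1 XNOR a = (c XNOR b) XNOR a
n3 = b OR n2 = b OR ((c XNOR b) XNOR a)

b OR ((c XNOR b) XNOR a)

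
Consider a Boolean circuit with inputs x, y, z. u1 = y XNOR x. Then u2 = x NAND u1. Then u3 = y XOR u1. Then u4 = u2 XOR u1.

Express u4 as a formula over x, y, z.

u1 = y XNOR x
u2 = x NAND u1 = x NAND (y XNOR x)
u4 = u2 XOR u1 = (x NAND (y XNOR x)) XOR (y XNOR x)

(x NAND (y XNOR x)) XOR (y XNOR x)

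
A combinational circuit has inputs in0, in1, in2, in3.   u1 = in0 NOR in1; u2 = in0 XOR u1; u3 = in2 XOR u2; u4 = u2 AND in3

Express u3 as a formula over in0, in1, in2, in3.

in2 XOR (in0 XOR (in0 NOR in1))

u1 = in0 NOR in1
u2 = in0 XOR u1 = in0 XOR (in0 NOR in1)
u3 = in2 XOR u2 = in2 XOR (in0 XOR (in0 NOR in1))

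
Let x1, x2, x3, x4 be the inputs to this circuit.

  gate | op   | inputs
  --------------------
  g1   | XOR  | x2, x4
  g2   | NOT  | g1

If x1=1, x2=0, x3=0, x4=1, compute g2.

0

g1 = 0 XOR 1 = 1
g2 = NOT 1 = 0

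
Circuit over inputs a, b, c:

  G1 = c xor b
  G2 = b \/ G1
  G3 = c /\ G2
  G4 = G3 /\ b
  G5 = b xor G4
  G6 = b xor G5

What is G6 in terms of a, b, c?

G1 = c xor b
G2 = b \/ G1 = b \/ (c xor b)
G3 = c /\ G2 = c /\ (b \/ (c xor b))
G4 = G3 /\ b = (c /\ (b \/ (c xor b))) /\ b
G5 = b xor G4 = b xor ((c /\ (b \/ (c xor b))) /\ b)
G6 = b xor G5 = b xor (b xor ((c /\ (b \/ (c xor b))) /\ b))

b xor (b xor ((c /\ (b \/ (c xor b))) /\ b))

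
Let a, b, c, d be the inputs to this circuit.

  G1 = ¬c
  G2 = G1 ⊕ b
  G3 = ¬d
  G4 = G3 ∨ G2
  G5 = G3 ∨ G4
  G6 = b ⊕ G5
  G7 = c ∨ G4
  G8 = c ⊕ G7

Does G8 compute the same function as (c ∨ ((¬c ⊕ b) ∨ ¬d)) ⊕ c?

Yes

G1 = ¬c
G2 = G1 ⊕ b = ¬c ⊕ b
G3 = ¬d
G4 = G3 ∨ G2 = ¬d ∨ (¬c ⊕ b)
G7 = c ∨ G4 = c ∨ (¬d ∨ (¬c ⊕ b))
G8 = c ⊕ G7 = c ⊕ (c ∨ (¬d ∨ (¬c ⊕ b)))
At a=0, b=0, c=1, d=0: circuit gives 0, formula gives 0.
At a=0, b=0, c=0, d=0: circuit gives 1, formula gives 1.
Agrees on all 16 inputs.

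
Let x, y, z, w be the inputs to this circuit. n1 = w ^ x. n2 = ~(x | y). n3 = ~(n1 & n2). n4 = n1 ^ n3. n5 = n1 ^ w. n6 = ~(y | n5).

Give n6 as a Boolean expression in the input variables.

~(y | ((w ^ x) ^ w))

n1 = w ^ x
n5 = n1 ^ w = (w ^ x) ^ w
n6 = ~(y | n5) = ~(y | ((w ^ x) ^ w))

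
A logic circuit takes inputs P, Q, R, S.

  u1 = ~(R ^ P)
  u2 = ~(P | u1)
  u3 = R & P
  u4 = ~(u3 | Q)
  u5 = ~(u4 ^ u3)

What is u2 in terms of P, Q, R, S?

u1 = ~(R ^ P)
u2 = ~(P | u1) = ~(P | (~(R ^ P)))

~(P | (~(R ^ P)))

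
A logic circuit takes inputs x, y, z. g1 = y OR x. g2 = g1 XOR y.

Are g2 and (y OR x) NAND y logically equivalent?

g1 = y OR x
g2 = g1 XOR y = (y OR x) XOR y
At x=0, y=0, z=0: circuit gives 0, formula gives 1.

No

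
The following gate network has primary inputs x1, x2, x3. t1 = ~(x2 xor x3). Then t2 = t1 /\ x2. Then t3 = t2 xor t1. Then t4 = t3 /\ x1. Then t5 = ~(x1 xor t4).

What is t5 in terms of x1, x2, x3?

t1 = ~(x2 xor x3)
t2 = t1 /\ x2 = (~(x2 xor x3)) /\ x2
t3 = t2 xor t1 = ((~(x2 xor x3)) /\ x2) xor (~(x2 xor x3))
t4 = t3 /\ x1 = (((~(x2 xor x3)) /\ x2) xor (~(x2 xor x3))) /\ x1
t5 = ~(x1 xor t4) = ~(x1 xor ((((~(x2 xor x3)) /\ x2) xor (~(x2 xor x3))) /\ x1))

~(x1 xor ((((~(x2 xor x3)) /\ x2) xor (~(x2 xor x3))) /\ x1))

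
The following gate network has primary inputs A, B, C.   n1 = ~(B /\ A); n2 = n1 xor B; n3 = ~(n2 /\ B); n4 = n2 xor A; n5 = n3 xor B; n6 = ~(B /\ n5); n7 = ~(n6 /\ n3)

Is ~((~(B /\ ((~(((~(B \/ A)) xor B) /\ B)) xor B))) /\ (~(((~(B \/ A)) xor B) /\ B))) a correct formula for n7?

n1 = ~(B /\ A)
n2 = n1 xor B = (~(B /\ A)) xor B
n3 = ~(n2 /\ B) = ~(((~(B /\ A)) xor B) /\ B)
n5 = n3 xor B = (~(((~(B /\ A)) xor B) /\ B)) xor B
n6 = ~(B /\ n5) = ~(B /\ ((~(((~(B /\ A)) xor B) /\ B)) xor B))
n7 = ~(n6 /\ n3) = ~((~(B /\ ((~(((~(B /\ A)) xor B) /\ B)) xor B))) /\ (~(((~(B /\ A)) xor B) /\ B)))
At A=0, B=1, C=0: circuit gives 0, formula gives 1.

No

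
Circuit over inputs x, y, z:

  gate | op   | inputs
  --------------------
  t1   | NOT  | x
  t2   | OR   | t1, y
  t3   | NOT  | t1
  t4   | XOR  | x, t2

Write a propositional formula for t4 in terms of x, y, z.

x XOR (NOT x OR y)

t1 = NOT x
t2 = t1 OR y = NOT x OR y
t4 = x XOR t2 = x XOR (NOT x OR y)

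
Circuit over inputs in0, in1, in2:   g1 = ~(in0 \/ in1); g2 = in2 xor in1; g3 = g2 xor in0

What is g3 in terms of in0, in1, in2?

(in2 xor in1) xor in0

g2 = in2 xor in1
g3 = g2 xor in0 = (in2 xor in1) xor in0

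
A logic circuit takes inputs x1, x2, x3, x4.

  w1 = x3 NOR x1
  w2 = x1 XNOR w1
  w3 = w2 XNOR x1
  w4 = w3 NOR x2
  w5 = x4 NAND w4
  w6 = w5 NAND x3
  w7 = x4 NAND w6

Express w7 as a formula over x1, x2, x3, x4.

w1 = x3 NOR x1
w2 = x1 XNOR w1 = x1 XNOR (x3 NOR x1)
w3 = w2 XNOR x1 = (x1 XNOR (x3 NOR x1)) XNOR x1
w4 = w3 NOR x2 = ((x1 XNOR (x3 NOR x1)) XNOR x1) NOR x2
w5 = x4 NAND w4 = x4 NAND (((x1 XNOR (x3 NOR x1)) XNOR x1) NOR x2)
w6 = w5 NAND x3 = (x4 NAND (((x1 XNOR (x3 NOR x1)) XNOR x1) NOR x2)) NAND x3
w7 = x4 NAND w6 = x4 NAND ((x4 NAND (((x1 XNOR (x3 NOR x1)) XNOR x1) NOR x2)) NAND x3)

x4 NAND ((x4 NAND (((x1 XNOR (x3 NOR x1)) XNOR x1) NOR x2)) NAND x3)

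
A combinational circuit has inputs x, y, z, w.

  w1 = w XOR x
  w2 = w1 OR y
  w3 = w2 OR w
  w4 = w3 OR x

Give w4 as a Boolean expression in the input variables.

w1 = w XOR x
w2 = w1 OR y = (w XOR x) OR y
w3 = w2 OR w = ((w XOR x) OR y) OR w
w4 = w3 OR x = (((w XOR x) OR y) OR w) OR x

(((w XOR x) OR y) OR w) OR x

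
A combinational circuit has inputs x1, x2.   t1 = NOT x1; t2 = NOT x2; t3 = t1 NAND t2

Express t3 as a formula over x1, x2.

t1 = NOT x1
t2 = NOT x2
t3 = t1 NAND t2 = NOT x1 NAND NOT x2

NOT x1 NAND NOT x2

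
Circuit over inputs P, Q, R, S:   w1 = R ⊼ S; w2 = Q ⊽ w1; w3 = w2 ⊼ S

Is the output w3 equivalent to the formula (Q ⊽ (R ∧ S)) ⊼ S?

w1 = R ⊼ S
w2 = Q ⊽ w1 = Q ⊽ (R ⊼ S)
w3 = w2 ⊼ S = (Q ⊽ (R ⊼ S)) ⊼ S
At P=0, Q=0, R=0, S=1: circuit gives 1, formula gives 0.

No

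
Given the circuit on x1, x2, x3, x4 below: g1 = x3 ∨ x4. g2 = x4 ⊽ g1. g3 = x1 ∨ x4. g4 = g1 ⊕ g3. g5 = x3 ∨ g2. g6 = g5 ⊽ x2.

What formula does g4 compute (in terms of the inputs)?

(x3 ∨ x4) ⊕ (x1 ∨ x4)

g1 = x3 ∨ x4
g3 = x1 ∨ x4
g4 = g1 ⊕ g3 = (x3 ∨ x4) ⊕ (x1 ∨ x4)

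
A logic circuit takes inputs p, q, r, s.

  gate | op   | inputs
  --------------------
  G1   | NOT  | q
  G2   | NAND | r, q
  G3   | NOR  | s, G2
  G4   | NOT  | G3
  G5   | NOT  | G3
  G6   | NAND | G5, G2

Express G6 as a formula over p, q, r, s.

NOT (s NOR (r NAND q)) NAND (r NAND q)

G2 = r NAND q
G3 = s NOR G2 = s NOR (r NAND q)
G5 = NOT G3 = NOT (s NOR (r NAND q))
G6 = G5 NAND G2 = NOT (s NOR (r NAND q)) NAND (r NAND q)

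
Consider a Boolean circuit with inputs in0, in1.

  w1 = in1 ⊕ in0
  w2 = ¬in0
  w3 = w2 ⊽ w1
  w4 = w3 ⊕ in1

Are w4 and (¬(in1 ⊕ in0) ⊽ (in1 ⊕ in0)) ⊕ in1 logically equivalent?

w1 = in1 ⊕ in0
w2 = ¬in0
w3 = w2 ⊽ w1 = ¬in0 ⊽ (in1 ⊕ in0)
w4 = w3 ⊕ in1 = (¬in0 ⊽ (in1 ⊕ in0)) ⊕ in1
At in0=1, in1=1: circuit gives 0, formula gives 1.

No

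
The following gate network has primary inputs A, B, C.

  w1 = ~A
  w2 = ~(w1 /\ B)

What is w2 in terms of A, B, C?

~(~A /\ B)

w1 = ~A
w2 = ~(w1 /\ B) = ~(~A /\ B)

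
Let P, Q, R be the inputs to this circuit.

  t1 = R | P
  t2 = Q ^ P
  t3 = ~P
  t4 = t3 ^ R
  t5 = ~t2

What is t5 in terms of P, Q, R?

~(Q ^ P)

t2 = Q ^ P
t5 = ~t2 = ~(Q ^ P)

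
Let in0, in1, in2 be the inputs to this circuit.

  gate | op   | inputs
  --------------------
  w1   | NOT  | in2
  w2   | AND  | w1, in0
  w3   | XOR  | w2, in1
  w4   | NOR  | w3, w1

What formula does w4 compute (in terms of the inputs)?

w1 = NOT in2
w2 = w1 AND in0 = NOT in2 AND in0
w3 = w2 XOR in1 = (NOT in2 AND in0) XOR in1
w4 = w3 NOR w1 = ((NOT in2 AND in0) XOR in1) NOR NOT in2

((NOT in2 AND in0) XOR in1) NOR NOT in2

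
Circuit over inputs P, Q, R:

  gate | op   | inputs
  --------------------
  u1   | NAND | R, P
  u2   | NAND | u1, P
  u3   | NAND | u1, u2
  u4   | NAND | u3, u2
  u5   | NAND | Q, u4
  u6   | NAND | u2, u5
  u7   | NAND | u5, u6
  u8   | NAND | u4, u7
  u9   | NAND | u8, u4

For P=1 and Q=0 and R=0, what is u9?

0

u1 = 0 NAND 1 = 1
u2 = 1 NAND 1 = 0
u3 = 1 NAND 0 = 1
u4 = 1 NAND 0 = 1
u5 = 0 NAND 1 = 1
u6 = 0 NAND 1 = 1
u7 = 1 NAND 1 = 0
u8 = 1 NAND 0 = 1
u9 = 1 NAND 1 = 0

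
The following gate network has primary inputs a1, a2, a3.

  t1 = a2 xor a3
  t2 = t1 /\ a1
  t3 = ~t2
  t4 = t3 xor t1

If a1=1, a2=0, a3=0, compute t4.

1

t1 = 0 xor 0 = 0
t2 = 0 /\ 1 = 0
t3 = ~0 = 1
t4 = 1 xor 0 = 1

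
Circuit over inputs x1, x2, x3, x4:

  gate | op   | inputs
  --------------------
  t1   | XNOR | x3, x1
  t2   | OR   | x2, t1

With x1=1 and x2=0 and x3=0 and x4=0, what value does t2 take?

0

t1 = 0 XNOR 1 = 0
t2 = 0 OR 0 = 0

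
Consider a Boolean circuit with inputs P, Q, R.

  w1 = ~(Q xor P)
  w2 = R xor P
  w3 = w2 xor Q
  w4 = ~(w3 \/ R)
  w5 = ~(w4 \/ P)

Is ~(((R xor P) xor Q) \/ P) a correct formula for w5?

w2 = R xor P
w3 = w2 xor Q = (R xor P) xor Q
w4 = ~(w3 \/ R) = ~(((R xor P) xor Q) \/ R)
w5 = ~(w4 \/ P) = ~((~(((R xor P) xor Q) \/ R)) \/ P)
At P=0, Q=0, R=0: circuit gives 0, formula gives 1.

No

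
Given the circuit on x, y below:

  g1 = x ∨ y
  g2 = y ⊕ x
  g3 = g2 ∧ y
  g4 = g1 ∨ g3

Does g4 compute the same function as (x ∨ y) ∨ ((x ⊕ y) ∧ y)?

g1 = x ∨ y
g2 = y ⊕ x
g3 = g2 ∧ y = (y ⊕ x) ∧ y
g4 = g1 ∨ g3 = (x ∨ y) ∨ ((y ⊕ x) ∧ y)
At x=0, y=0: circuit gives 0, formula gives 0.
At x=0, y=1: circuit gives 1, formula gives 1.
Agrees on all 4 inputs.

Yes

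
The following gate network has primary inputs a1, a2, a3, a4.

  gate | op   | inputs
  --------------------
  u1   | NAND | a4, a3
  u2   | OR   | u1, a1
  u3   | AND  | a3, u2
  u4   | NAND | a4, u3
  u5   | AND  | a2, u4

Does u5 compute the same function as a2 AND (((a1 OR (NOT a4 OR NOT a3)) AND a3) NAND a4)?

Yes

u1 = a4 NAND a3
u2 = u1 OR a1 = (a4 NAND a3) OR a1
u3 = a3 AND u2 = a3 AND ((a4 NAND a3) OR a1)
u4 = a4 NAND u3 = a4 NAND (a3 AND ((a4 NAND a3) OR a1))
u5 = a2 AND u4 = a2 AND (a4 NAND (a3 AND ((a4 NAND a3) OR a1)))
At a1=0, a2=0, a3=0, a4=0: circuit gives 0, formula gives 0.
At a1=0, a2=1, a3=0, a4=0: circuit gives 1, formula gives 1.
Agrees on all 16 inputs.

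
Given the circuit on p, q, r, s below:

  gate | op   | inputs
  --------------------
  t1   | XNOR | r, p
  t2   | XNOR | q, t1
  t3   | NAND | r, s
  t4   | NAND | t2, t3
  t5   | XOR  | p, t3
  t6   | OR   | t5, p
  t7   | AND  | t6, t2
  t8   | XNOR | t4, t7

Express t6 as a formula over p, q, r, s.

(p XOR (r NAND s)) OR p

t3 = r NAND s
t5 = p XOR t3 = p XOR (r NAND s)
t6 = t5 OR p = (p XOR (r NAND s)) OR p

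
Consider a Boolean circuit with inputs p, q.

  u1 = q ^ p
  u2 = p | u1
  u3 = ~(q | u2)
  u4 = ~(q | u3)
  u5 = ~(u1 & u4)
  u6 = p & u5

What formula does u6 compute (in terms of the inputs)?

p & (~((q ^ p) & (~(q | (~(q | (p | (q ^ p))))))))

u1 = q ^ p
u2 = p | u1 = p | (q ^ p)
u3 = ~(q | u2) = ~(q | (p | (q ^ p)))
u4 = ~(q | u3) = ~(q | (~(q | (p | (q ^ p)))))
u5 = ~(u1 & u4) = ~((q ^ p) & (~(q | (~(q | (p | (q ^ p)))))))
u6 = p & u5 = p & (~((q ^ p) & (~(q | (~(q | (p | (q ^ p))))))))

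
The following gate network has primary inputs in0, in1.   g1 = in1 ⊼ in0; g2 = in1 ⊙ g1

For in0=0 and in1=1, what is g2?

g1 = 1 ⊼ 0 = 1
g2 = 1 ⊙ 1 = 1

1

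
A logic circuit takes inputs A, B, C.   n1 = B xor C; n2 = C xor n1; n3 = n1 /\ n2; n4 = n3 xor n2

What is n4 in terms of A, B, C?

n1 = B xor C
n2 = C xor n1 = C xor (B xor C)
n3 = n1 /\ n2 = (B xor C) /\ (C xor (B xor C))
n4 = n3 xor n2 = ((B xor C) /\ (C xor (B xor C))) xor (C xor (B xor C))

((B xor C) /\ (C xor (B xor C))) xor (C xor (B xor C))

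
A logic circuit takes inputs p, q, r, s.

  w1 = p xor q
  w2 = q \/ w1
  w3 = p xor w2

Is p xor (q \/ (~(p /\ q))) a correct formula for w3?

w1 = p xor q
w2 = q \/ w1 = q \/ (p xor q)
w3 = p xor w2 = p xor (q \/ (p xor q))
At p=0, q=0, r=0, s=0: circuit gives 0, formula gives 1.

No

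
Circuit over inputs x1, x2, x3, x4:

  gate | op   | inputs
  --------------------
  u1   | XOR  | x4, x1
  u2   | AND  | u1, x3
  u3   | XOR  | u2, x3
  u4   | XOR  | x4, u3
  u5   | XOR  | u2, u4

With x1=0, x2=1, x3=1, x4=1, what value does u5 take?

u1 = 1 XOR 0 = 1
u2 = 1 AND 1 = 1
u3 = 1 XOR 1 = 0
u4 = 1 XOR 0 = 1
u5 = 1 XOR 1 = 0

0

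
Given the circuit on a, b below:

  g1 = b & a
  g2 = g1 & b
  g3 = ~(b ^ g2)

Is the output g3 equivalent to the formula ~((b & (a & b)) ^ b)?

Yes

g1 = b & a
g2 = g1 & b = (b & a) & b
g3 = ~(b ^ g2) = ~(b ^ ((b & a) & b))
At a=0, b=1: circuit gives 0, formula gives 0.
At a=0, b=0: circuit gives 1, formula gives 1.
Agrees on all 4 inputs.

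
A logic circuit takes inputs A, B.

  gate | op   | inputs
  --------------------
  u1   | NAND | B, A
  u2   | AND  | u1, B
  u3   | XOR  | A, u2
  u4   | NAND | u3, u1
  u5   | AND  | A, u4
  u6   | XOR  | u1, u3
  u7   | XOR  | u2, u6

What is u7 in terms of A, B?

u1 = B NAND A
u2 = u1 AND B = (B NAND A) AND B
u3 = A XOR u2 = A XOR ((B NAND A) AND B)
u6 = u1 XOR u3 = (B NAND A) XOR (A XOR ((B NAND A) AND B))
u7 = u2 XOR u6 = ((B NAND A) AND B) XOR ((B NAND A) XOR (A XOR ((B NAND A) AND B)))

((B NAND A) AND B) XOR ((B NAND A) XOR (A XOR ((B NAND A) AND B)))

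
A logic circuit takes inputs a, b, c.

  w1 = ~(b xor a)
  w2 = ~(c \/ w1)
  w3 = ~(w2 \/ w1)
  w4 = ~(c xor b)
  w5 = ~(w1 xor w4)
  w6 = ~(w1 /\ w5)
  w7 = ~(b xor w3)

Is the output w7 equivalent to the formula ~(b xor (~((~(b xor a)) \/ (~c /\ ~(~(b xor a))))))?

w1 = ~(b xor a)
w2 = ~(c \/ w1) = ~(c \/ (~(b xor a)))
w3 = ~(w2 \/ w1) = ~((~(c \/ (~(b xor a)))) \/ (~(b xor a)))
w7 = ~(b xor w3) = ~(b xor (~((~(c \/ (~(b xor a)))) \/ (~(b xor a)))))
At a=0, b=1, c=0: circuit gives 0, formula gives 0.
At a=0, b=0, c=0: circuit gives 1, formula gives 1.
Agrees on all 8 inputs.

Yes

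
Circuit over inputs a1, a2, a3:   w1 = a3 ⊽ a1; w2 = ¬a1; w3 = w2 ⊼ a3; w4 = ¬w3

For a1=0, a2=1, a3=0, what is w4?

w2 = ¬0 = 1
w3 = 1 ⊼ 0 = 1
w4 = ¬1 = 0

0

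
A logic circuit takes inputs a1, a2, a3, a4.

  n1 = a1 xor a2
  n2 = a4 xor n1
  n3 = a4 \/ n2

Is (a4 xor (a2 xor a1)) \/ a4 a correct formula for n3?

Yes

n1 = a1 xor a2
n2 = a4 xor n1 = a4 xor (a1 xor a2)
n3 = a4 \/ n2 = a4 \/ (a4 xor (a1 xor a2))
At a1=0, a2=0, a3=0, a4=0: circuit gives 0, formula gives 0.
At a1=0, a2=0, a3=0, a4=1: circuit gives 1, formula gives 1.
Agrees on all 16 inputs.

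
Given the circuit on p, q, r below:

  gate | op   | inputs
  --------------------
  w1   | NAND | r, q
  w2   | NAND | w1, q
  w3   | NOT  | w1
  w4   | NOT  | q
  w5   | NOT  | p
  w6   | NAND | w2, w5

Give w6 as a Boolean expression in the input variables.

((r NAND q) NAND q) NAND NOT p

w1 = r NAND q
w2 = w1 NAND q = (r NAND q) NAND q
w5 = NOT p
w6 = w2 NAND w5 = ((r NAND q) NAND q) NAND NOT p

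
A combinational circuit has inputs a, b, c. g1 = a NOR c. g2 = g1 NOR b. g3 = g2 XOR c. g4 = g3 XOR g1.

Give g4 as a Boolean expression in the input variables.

(((a NOR c) NOR b) XOR c) XOR (a NOR c)

g1 = a NOR c
g2 = g1 NOR b = (a NOR c) NOR b
g3 = g2 XOR c = ((a NOR c) NOR b) XOR c
g4 = g3 XOR g1 = (((a NOR c) NOR b) XOR c) XOR (a NOR c)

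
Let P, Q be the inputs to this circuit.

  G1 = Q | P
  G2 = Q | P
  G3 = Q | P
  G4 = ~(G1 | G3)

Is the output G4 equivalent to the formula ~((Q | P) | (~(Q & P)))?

No

G1 = Q | P
G3 = Q | P
G4 = ~(G1 | G3) = ~((Q | P) | (Q | P))
At P=0, Q=0: circuit gives 1, formula gives 0.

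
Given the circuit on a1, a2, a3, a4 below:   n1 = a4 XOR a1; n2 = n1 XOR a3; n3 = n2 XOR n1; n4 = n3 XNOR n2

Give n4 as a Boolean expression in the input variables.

(((a4 XOR a1) XOR a3) XOR (a4 XOR a1)) XNOR ((a4 XOR a1) XOR a3)

n1 = a4 XOR a1
n2 = n1 XOR a3 = (a4 XOR a1) XOR a3
n3 = n2 XOR n1 = ((a4 XOR a1) XOR a3) XOR (a4 XOR a1)
n4 = n3 XNOR n2 = (((a4 XOR a1) XOR a3) XOR (a4 XOR a1)) XNOR ((a4 XOR a1) XOR a3)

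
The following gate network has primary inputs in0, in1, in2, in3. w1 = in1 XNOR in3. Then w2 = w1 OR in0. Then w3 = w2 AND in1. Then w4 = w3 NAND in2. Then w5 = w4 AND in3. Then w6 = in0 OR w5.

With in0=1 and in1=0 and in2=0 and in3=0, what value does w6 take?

w1 = 0 XNOR 0 = 1
w2 = 1 OR 1 = 1
w3 = 1 AND 0 = 0
w4 = 0 NAND 0 = 1
w5 = 1 AND 0 = 0
w6 = 1 OR 0 = 1

1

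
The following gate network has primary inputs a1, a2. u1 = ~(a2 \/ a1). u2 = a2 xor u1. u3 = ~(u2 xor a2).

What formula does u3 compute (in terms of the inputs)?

~((a2 xor (~(a2 \/ a1))) xor a2)

u1 = ~(a2 \/ a1)
u2 = a2 xor u1 = a2 xor (~(a2 \/ a1))
u3 = ~(u2 xor a2) = ~((a2 xor (~(a2 \/ a1))) xor a2)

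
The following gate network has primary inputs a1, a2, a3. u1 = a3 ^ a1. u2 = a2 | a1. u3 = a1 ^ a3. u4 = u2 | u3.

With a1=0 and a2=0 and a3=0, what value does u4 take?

u2 = 0 | 0 = 0
u3 = 0 ^ 0 = 0
u4 = 0 | 0 = 0

0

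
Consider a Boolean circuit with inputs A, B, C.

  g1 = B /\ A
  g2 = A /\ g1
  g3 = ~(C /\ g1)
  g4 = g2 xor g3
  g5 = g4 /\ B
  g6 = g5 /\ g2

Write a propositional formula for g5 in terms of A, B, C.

((A /\ (B /\ A)) xor (~(C /\ (B /\ A)))) /\ B

g1 = B /\ A
g2 = A /\ g1 = A /\ (B /\ A)
g3 = ~(C /\ g1) = ~(C /\ (B /\ A))
g4 = g2 xor g3 = (A /\ (B /\ A)) xor (~(C /\ (B /\ A)))
g5 = g4 /\ B = ((A /\ (B /\ A)) xor (~(C /\ (B /\ A)))) /\ B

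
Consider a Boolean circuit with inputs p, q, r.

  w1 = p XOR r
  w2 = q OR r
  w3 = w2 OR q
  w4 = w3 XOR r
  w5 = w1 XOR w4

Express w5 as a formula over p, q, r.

w1 = p XOR r
w2 = q OR r
w3 = w2 OR q = (q OR r) OR q
w4 = w3 XOR r = ((q OR r) OR q) XOR r
w5 = w1 XOR w4 = (p XOR r) XOR (((q OR r) OR q) XOR r)

(p XOR r) XOR (((q OR r) OR q) XOR r)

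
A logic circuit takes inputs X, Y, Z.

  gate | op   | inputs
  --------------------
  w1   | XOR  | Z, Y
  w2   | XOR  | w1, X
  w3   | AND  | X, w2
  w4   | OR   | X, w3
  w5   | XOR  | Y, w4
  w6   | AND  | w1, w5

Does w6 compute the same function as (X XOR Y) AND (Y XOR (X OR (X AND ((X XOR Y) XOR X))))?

No

w1 = Z XOR Y
w2 = w1 XOR X = (Z XOR Y) XOR X
w3 = X AND w2 = X AND ((Z XOR Y) XOR X)
w4 = X OR w3 = X OR (X AND ((Z XOR Y) XOR X))
w5 = Y XOR w4 = Y XOR (X OR (X AND ((Z XOR Y) XOR X)))
w6 = w1 AND w5 = (Z XOR Y) AND (Y XOR (X OR (X AND ((Z XOR Y) XOR X))))
At X=0, Y=1, Z=1: circuit gives 0, formula gives 1.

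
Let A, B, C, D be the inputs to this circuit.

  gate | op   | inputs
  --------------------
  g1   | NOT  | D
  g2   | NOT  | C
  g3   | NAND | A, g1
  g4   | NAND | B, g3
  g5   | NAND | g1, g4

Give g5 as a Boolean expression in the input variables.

g1 = NOT D
g3 = A NAND g1 = A NAND NOT D
g4 = B NAND g3 = B NAND (A NAND NOT D)
g5 = g1 NAND g4 = NOT D NAND (B NAND (A NAND NOT D))

NOT D NAND (B NAND (A NAND NOT D))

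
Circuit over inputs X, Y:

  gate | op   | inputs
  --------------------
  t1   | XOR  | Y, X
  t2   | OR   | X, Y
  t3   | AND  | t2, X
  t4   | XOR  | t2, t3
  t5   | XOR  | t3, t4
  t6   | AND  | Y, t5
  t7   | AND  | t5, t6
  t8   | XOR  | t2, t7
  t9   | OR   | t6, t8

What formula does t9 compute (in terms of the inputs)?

t2 = X OR Y
t3 = t2 AND X = (X OR Y) AND X
t4 = t2 XOR t3 = (X OR Y) XOR ((X OR Y) AND X)
t5 = t3 XOR t4 = ((X OR Y) AND X) XOR ((X OR Y) XOR ((X OR Y) AND X))
t6 = Y AND t5 = Y AND (((X OR Y) AND X) XOR ((X OR Y) XOR ((X OR Y) AND X)))
t7 = t5 AND t6 = (((X OR Y) AND X) XOR ((X OR Y) XOR ((X OR Y) AND X))) AND (Y AND (((X OR Y) AND X) XOR ((X OR Y) XOR ((X OR Y) AND X))))
t8 = t2 XOR t7 = (X OR Y) XOR ((((X OR Y) AND X) XOR ((X OR Y) XOR ((X OR Y) AND X))) AND (Y AND (((X OR Y) AND X) XOR ((X OR Y) XOR ((X OR Y) AND X)))))
t9 = t6 OR t8 = (Y AND (((X OR Y) AND X) XOR ((X OR Y) XOR ((X OR Y) AND X)))) OR ((X OR Y) XOR ((((X OR Y) AND X) XOR ((X OR Y) XOR ((X OR Y) AND X))) AND (Y AND (((X OR Y) AND X) XOR ((X OR Y) XOR ((X OR Y) AND X))))))

(Y AND (((X OR Y) AND X) XOR ((X OR Y) XOR ((X OR Y) AND X)))) OR ((X OR Y) XOR ((((X OR Y) AND X) XOR ((X OR Y) XOR ((X OR Y) AND X))) AND (Y AND (((X OR Y) AND X) XOR ((X OR Y) XOR ((X OR Y) AND X))))))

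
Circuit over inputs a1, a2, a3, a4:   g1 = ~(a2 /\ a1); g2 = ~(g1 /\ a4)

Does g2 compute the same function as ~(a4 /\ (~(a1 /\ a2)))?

Yes

g1 = ~(a2 /\ a1)
g2 = ~(g1 /\ a4) = ~((~(a2 /\ a1)) /\ a4)
At a1=0, a2=0, a3=0, a4=1: circuit gives 0, formula gives 0.
At a1=0, a2=0, a3=0, a4=0: circuit gives 1, formula gives 1.
Agrees on all 16 inputs.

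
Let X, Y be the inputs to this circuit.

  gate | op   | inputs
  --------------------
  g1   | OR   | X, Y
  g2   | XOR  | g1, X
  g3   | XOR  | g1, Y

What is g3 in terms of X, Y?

g1 = X OR Y
g3 = g1 XOR Y = (X OR Y) XOR Y

(X OR Y) XOR Y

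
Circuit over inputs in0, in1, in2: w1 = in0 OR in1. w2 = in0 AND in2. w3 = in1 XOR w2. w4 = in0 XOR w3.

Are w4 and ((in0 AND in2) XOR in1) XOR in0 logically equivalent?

w2 = in0 AND in2
w3 = in1 XOR w2 = in1 XOR (in0 AND in2)
w4 = in0 XOR w3 = in0 XOR (in1 XOR (in0 AND in2))
At in0=0, in1=0, in2=0: circuit gives 0, formula gives 0.
At in0=0, in1=1, in2=0: circuit gives 1, formula gives 1.
Agrees on all 8 inputs.

Yes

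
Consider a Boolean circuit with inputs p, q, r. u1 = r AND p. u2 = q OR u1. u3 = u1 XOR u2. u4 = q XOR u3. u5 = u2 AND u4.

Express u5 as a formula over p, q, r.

u1 = r AND p
u2 = q OR u1 = q OR (r AND p)
u3 = u1 XOR u2 = (r AND p) XOR (q OR (r AND p))
u4 = q XOR u3 = q XOR ((r AND p) XOR (q OR (r AND p)))
u5 = u2 AND u4 = (q OR (r AND p)) AND (q XOR ((r AND p) XOR (q OR (r AND p))))

(q OR (r AND p)) AND (q XOR ((r AND p) XOR (q OR (r AND p))))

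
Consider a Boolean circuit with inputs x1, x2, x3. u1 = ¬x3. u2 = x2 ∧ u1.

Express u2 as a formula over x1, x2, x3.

u1 = ¬x3
u2 = x2 ∧ u1 = x2 ∧ ¬x3

x2 ∧ ¬x3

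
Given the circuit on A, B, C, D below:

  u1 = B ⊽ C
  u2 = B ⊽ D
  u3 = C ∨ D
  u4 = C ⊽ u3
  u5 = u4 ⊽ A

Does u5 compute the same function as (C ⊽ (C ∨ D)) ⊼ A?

No

u3 = C ∨ D
u4 = C ⊽ u3 = C ⊽ (C ∨ D)
u5 = u4 ⊽ A = (C ⊽ (C ∨ D)) ⊽ A
At A=0, B=0, C=0, D=0: circuit gives 0, formula gives 1.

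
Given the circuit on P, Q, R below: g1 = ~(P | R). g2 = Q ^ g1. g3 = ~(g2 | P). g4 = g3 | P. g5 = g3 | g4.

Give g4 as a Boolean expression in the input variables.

g1 = ~(P | R)
g2 = Q ^ g1 = Q ^ (~(P | R))
g3 = ~(g2 | P) = ~((Q ^ (~(P | R))) | P)
g4 = g3 | P = (~((Q ^ (~(P | R))) | P)) | P

(~((Q ^ (~(P | R))) | P)) | P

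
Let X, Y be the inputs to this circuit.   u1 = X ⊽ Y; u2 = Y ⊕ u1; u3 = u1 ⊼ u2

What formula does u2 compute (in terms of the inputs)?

u1 = X ⊽ Y
u2 = Y ⊕ u1 = Y ⊕ (X ⊽ Y)

Y ⊕ (X ⊽ Y)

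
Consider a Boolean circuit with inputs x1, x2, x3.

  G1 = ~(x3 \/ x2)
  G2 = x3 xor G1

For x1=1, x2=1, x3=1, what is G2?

1

G1 = ~(1 \/ 1) = 0
G2 = 1 xor 0 = 1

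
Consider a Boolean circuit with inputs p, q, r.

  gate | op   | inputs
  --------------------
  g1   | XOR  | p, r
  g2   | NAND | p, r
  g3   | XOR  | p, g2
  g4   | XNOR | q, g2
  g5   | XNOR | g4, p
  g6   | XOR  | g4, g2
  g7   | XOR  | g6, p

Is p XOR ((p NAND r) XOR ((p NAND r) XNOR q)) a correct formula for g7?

Yes

g2 = p NAND r
g4 = q XNOR g2 = q XNOR (p NAND r)
g6 = g4 XOR g2 = (q XNOR (p NAND r)) XOR (p NAND r)
g7 = g6 XOR p = ((q XNOR (p NAND r)) XOR (p NAND r)) XOR p
At p=0, q=1, r=0: circuit gives 0, formula gives 0.
At p=0, q=0, r=0: circuit gives 1, formula gives 1.
Agrees on all 8 inputs.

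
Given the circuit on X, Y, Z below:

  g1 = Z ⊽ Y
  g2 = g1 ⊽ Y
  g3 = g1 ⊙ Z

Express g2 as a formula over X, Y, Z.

g1 = Z ⊽ Y
g2 = g1 ⊽ Y = (Z ⊽ Y) ⊽ Y

(Z ⊽ Y) ⊽ Y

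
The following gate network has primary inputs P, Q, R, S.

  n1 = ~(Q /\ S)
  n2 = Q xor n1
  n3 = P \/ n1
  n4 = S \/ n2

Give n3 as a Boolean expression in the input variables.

P \/ (~(Q /\ S))

n1 = ~(Q /\ S)
n3 = P \/ n1 = P \/ (~(Q /\ S))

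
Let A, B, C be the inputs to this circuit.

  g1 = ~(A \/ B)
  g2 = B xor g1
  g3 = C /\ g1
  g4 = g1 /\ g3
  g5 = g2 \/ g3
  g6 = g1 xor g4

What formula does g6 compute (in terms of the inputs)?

g1 = ~(A \/ B)
g3 = C /\ g1 = C /\ (~(A \/ B))
g4 = g1 /\ g3 = (~(A \/ B)) /\ (C /\ (~(A \/ B)))
g6 = g1 xor g4 = (~(A \/ B)) xor ((~(A \/ B)) /\ (C /\ (~(A \/ B))))

(~(A \/ B)) xor ((~(A \/ B)) /\ (C /\ (~(A \/ B))))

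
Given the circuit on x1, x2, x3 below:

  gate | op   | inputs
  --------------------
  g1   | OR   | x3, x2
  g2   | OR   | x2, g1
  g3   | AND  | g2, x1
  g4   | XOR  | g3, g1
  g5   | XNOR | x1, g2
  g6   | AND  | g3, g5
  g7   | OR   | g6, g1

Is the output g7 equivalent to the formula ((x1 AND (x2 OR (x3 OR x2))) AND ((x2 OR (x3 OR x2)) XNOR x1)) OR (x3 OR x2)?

Yes

g1 = x3 OR x2
g2 = x2 OR g1 = x2 OR (x3 OR x2)
g3 = g2 AND x1 = (x2 OR (x3 OR x2)) AND x1
g5 = x1 XNOR g2 = x1 XNOR (x2 OR (x3 OR x2))
g6 = g3 AND g5 = ((x2 OR (x3 OR x2)) AND x1) AND (x1 XNOR (x2 OR (x3 OR x2)))
g7 = g6 OR g1 = (((x2 OR (x3 OR x2)) AND x1) AND (x1 XNOR (x2 OR (x3 OR x2)))) OR (x3 OR x2)
At x1=0, x2=0, x3=0: circuit gives 0, formula gives 0.
At x1=0, x2=0, x3=1: circuit gives 1, formula gives 1.
Agrees on all 8 inputs.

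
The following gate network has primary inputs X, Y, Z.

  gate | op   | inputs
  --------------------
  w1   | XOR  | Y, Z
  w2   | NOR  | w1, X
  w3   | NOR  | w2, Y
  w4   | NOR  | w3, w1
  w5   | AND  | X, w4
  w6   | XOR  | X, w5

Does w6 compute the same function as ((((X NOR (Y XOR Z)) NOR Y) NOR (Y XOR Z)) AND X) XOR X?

w1 = Y XOR Z
w2 = w1 NOR X = (Y XOR Z) NOR X
w3 = w2 NOR Y = ((Y XOR Z) NOR X) NOR Y
w4 = w3 NOR w1 = (((Y XOR Z) NOR X) NOR Y) NOR (Y XOR Z)
w5 = X AND w4 = X AND ((((Y XOR Z) NOR X) NOR Y) NOR (Y XOR Z))
w6 = X XOR w5 = X XOR (X AND ((((Y XOR Z) NOR X) NOR Y) NOR (Y XOR Z)))
At X=0, Y=0, Z=0: circuit gives 0, formula gives 0.
At X=1, Y=0, Z=0: circuit gives 1, formula gives 1.
Agrees on all 8 inputs.

Yes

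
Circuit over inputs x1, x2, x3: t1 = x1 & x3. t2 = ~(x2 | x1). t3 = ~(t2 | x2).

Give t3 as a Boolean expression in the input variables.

~((~(x2 | x1)) | x2)

t2 = ~(x2 | x1)
t3 = ~(t2 | x2) = ~((~(x2 | x1)) | x2)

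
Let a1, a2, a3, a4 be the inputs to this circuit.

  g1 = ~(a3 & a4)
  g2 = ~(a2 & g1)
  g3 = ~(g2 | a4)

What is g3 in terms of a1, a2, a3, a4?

~((~(a2 & (~(a3 & a4)))) | a4)

g1 = ~(a3 & a4)
g2 = ~(a2 & g1) = ~(a2 & (~(a3 & a4)))
g3 = ~(g2 | a4) = ~((~(a2 & (~(a3 & a4)))) | a4)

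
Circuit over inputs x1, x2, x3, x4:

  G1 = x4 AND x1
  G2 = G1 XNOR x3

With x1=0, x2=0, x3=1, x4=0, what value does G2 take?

0

G1 = 0 AND 0 = 0
G2 = 0 XNOR 1 = 0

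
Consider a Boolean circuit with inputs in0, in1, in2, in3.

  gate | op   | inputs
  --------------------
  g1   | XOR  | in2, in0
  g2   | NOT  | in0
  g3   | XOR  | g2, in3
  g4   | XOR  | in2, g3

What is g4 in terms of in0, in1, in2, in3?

g2 = NOT in0
g3 = g2 XOR in3 = NOT in0 XOR in3
g4 = in2 XOR g3 = in2 XOR (NOT in0 XOR in3)

in2 XOR (NOT in0 XOR in3)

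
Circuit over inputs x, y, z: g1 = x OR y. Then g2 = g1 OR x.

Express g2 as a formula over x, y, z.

g1 = x OR y
g2 = g1 OR x = (x OR y) OR x

(x OR y) OR x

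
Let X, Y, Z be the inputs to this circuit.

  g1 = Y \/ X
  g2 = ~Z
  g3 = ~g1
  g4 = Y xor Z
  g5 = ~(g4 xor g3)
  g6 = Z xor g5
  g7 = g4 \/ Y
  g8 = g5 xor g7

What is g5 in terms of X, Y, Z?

~((Y xor Z) xor ~(Y \/ X))

g1 = Y \/ X
g3 = ~g1 = ~(Y \/ X)
g4 = Y xor Z
g5 = ~(g4 xor g3) = ~((Y xor Z) xor ~(Y \/ X))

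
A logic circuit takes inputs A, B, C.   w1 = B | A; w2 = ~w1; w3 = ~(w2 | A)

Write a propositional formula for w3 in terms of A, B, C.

w1 = B | A
w2 = ~w1 = ~(B | A)
w3 = ~(w2 | A) = ~(~(B | A) | A)

~(~(B | A) | A)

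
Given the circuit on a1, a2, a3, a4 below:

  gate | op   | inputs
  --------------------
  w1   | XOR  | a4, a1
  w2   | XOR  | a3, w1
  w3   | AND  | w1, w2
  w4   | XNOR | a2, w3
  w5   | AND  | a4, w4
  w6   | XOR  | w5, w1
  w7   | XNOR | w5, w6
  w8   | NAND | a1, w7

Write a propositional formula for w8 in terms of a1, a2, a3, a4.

a1 NAND ((a4 AND (a2 XNOR ((a4 XOR a1) AND (a3 XOR (a4 XOR a1))))) XNOR ((a4 AND (a2 XNOR ((a4 XOR a1) AND (a3 XOR (a4 XOR a1))))) XOR (a4 XOR a1)))

w1 = a4 XOR a1
w2 = a3 XOR w1 = a3 XOR (a4 XOR a1)
w3 = w1 AND w2 = (a4 XOR a1) AND (a3 XOR (a4 XOR a1))
w4 = a2 XNOR w3 = a2 XNOR ((a4 XOR a1) AND (a3 XOR (a4 XOR a1)))
w5 = a4 AND w4 = a4 AND (a2 XNOR ((a4 XOR a1) AND (a3 XOR (a4 XOR a1))))
w6 = w5 XOR w1 = (a4 AND (a2 XNOR ((a4 XOR a1) AND (a3 XOR (a4 XOR a1))))) XOR (a4 XOR a1)
w7 = w5 XNOR w6 = (a4 AND (a2 XNOR ((a4 XOR a1) AND (a3 XOR (a4 XOR a1))))) XNOR ((a4 AND (a2 XNOR ((a4 XOR a1) AND (a3 XOR (a4 XOR a1))))) XOR (a4 XOR a1))
w8 = a1 NAND w7 = a1 NAND ((a4 AND (a2 XNOR ((a4 XOR a1) AND (a3 XOR (a4 XOR a1))))) XNOR ((a4 AND (a2 XNOR ((a4 XOR a1) AND (a3 XOR (a4 XOR a1))))) XOR (a4 XOR a1)))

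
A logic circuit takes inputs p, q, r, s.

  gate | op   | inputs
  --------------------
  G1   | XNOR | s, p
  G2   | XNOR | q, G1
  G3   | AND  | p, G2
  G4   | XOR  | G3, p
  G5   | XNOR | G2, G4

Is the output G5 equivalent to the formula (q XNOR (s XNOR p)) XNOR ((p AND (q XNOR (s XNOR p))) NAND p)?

G1 = s XNOR p
G2 = q XNOR G1 = q XNOR (s XNOR p)
G3 = p AND G2 = p AND (q XNOR (s XNOR p))
G4 = G3 XOR p = (p AND (q XNOR (s XNOR p))) XOR p
G5 = G2 XNOR G4 = (q XNOR (s XNOR p)) XNOR ((p AND (q XNOR (s XNOR p))) XOR p)
At p=0, q=0, r=0, s=0: circuit gives 1, formula gives 0.

No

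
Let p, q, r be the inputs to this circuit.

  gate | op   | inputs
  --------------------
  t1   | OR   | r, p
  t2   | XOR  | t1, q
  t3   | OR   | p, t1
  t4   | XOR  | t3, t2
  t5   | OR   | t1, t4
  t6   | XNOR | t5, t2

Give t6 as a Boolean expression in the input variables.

t1 = r OR p
t2 = t1 XOR q = (r OR p) XOR q
t3 = p OR t1 = p OR (r OR p)
t4 = t3 XOR t2 = (p OR (r OR p)) XOR ((r OR p) XOR q)
t5 = t1 OR t4 = (r OR p) OR ((p OR (r OR p)) XOR ((r OR p) XOR q))
t6 = t5 XNOR t2 = ((r OR p) OR ((p OR (r OR p)) XOR ((r OR p) XOR q))) XNOR ((r OR p) XOR q)

((r OR p) OR ((p OR (r OR p)) XOR ((r OR p) XOR q))) XNOR ((r OR p) XOR q)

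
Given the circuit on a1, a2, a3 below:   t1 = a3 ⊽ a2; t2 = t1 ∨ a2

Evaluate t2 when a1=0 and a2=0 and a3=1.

0

t1 = 1 ⊽ 0 = 0
t2 = 0 ∨ 0 = 0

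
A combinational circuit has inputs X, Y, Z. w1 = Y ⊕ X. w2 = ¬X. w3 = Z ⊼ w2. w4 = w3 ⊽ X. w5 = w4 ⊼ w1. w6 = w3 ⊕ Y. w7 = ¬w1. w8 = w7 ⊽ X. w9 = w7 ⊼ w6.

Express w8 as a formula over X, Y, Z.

¬(Y ⊕ X) ⊽ X

w1 = Y ⊕ X
w7 = ¬w1 = ¬(Y ⊕ X)
w8 = w7 ⊽ X = ¬(Y ⊕ X) ⊽ X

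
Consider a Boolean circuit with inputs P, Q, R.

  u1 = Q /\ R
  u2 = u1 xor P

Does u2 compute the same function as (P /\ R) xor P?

No

u1 = Q /\ R
u2 = u1 xor P = (Q /\ R) xor P
At P=0, Q=1, R=1: circuit gives 1, formula gives 0.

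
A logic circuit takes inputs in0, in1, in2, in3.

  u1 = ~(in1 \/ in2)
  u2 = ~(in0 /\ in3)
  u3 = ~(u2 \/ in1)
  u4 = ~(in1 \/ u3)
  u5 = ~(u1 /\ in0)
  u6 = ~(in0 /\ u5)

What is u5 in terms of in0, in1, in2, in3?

u1 = ~(in1 \/ in2)
u5 = ~(u1 /\ in0) = ~((~(in1 \/ in2)) /\ in0)

~((~(in1 \/ in2)) /\ in0)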